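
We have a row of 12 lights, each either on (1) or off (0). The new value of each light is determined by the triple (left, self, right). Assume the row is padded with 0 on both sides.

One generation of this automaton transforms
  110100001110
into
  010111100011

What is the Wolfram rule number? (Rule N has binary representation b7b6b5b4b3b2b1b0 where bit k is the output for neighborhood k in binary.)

85

position 9: 111 → 0  (bit 7 = 0)
position 1: 110 → 1  (bit 6 = 1)
position 2: 101 → 0  (bit 5 = 0)
position 4: 100 → 1  (bit 4 = 1)
position 0: 011 → 0  (bit 3 = 0)
position 3: 010 → 1  (bit 2 = 1)
position 7: 001 → 0  (bit 1 = 0)
position 5: 000 → 1  (bit 0 = 1)
bits b7..b0 = 01010101 = 85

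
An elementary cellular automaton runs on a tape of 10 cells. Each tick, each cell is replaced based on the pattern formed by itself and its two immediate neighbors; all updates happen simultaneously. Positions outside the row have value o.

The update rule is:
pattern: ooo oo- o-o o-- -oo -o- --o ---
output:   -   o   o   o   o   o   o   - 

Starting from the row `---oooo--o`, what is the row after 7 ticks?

o-oo--oooo
ooooooo---
------oo-o
o----ooooo
oo--oo----
-oooooo--o
oo----oooo

oo----oooo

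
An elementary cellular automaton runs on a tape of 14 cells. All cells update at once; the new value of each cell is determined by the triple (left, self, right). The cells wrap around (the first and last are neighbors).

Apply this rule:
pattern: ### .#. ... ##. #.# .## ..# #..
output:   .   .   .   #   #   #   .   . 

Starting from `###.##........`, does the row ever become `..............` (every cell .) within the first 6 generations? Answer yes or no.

no

#.####........
.##..#........
.##...........
.##...........  (fixed point — unchanged through generation 6)
generation 6 is .##..........., still not uniform .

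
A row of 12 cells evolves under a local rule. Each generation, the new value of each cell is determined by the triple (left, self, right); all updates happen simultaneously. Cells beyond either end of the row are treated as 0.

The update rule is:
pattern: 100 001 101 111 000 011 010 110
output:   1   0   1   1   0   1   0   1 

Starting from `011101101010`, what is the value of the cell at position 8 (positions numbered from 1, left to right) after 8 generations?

011111110101
011111111010
011111111101
011111111110
011111111111
011111111111  (fixed point — unchanged through generation 8)
position 8 holds 1

1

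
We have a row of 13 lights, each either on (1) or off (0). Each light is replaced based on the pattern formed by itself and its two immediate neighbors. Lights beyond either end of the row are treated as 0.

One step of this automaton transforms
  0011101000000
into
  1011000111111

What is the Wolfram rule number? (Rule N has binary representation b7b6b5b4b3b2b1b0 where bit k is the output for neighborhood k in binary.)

153

position 3: 111 → 1  (bit 7 = 1)
position 4: 110 → 0  (bit 6 = 0)
position 5: 101 → 0  (bit 5 = 0)
position 7: 100 → 1  (bit 4 = 1)
position 2: 011 → 1  (bit 3 = 1)
position 6: 010 → 0  (bit 2 = 0)
position 1: 001 → 0  (bit 1 = 0)
position 0: 000 → 1  (bit 0 = 1)
bits b7..b0 = 10011001 = 153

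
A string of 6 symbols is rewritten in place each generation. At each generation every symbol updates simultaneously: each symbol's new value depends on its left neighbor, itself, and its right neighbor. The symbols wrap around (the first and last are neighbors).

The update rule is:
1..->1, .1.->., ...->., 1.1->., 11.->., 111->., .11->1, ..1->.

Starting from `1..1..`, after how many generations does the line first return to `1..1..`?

.1..1.
..1..1
1..1..

3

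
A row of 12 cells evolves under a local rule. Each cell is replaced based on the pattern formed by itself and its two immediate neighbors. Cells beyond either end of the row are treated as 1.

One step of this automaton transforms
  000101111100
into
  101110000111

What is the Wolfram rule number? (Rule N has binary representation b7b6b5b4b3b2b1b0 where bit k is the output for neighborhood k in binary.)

position 6: 111 → 0  (bit 7 = 0)
position 9: 110 → 1  (bit 6 = 1)
position 4: 101 → 1  (bit 5 = 1)
position 0: 100 → 1  (bit 4 = 1)
position 5: 011 → 0  (bit 3 = 0)
position 3: 010 → 1  (bit 2 = 1)
position 2: 001 → 1  (bit 1 = 1)
position 1: 000 → 0  (bit 0 = 0)
bits b7..b0 = 01110110 = 118

118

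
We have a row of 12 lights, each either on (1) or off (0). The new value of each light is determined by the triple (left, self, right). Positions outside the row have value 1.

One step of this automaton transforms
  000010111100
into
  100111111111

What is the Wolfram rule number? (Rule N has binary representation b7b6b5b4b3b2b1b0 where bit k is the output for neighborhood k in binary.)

254

position 7: 111 → 1  (bit 7 = 1)
position 9: 110 → 1  (bit 6 = 1)
position 5: 101 → 1  (bit 5 = 1)
position 0: 100 → 1  (bit 4 = 1)
position 6: 011 → 1  (bit 3 = 1)
position 4: 010 → 1  (bit 2 = 1)
position 3: 001 → 1  (bit 1 = 1)
position 1: 000 → 0  (bit 0 = 0)
bits b7..b0 = 11111110 = 254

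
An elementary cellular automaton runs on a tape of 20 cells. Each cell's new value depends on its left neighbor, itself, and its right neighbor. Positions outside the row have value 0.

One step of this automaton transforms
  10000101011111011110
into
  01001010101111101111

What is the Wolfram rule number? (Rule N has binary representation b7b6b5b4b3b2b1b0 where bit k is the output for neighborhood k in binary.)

242

position 10: 111 → 1  (bit 7 = 1)
position 13: 110 → 1  (bit 6 = 1)
position 6: 101 → 1  (bit 5 = 1)
position 1: 100 → 1  (bit 4 = 1)
position 9: 011 → 0  (bit 3 = 0)
position 0: 010 → 0  (bit 2 = 0)
position 4: 001 → 1  (bit 1 = 1)
position 2: 000 → 0  (bit 0 = 0)
bits b7..b0 = 11110010 = 242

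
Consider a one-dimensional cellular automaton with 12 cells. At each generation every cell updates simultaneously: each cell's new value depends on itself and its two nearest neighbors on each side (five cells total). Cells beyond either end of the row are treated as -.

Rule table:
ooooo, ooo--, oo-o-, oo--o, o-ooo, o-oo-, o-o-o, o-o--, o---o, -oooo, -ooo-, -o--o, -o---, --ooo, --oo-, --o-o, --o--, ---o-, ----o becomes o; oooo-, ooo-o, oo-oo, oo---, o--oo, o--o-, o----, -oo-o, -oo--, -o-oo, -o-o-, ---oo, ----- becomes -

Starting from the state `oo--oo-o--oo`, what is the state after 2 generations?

o-o-o-ooo-o-
o-o-o-oo-ooo

o-o-o-oo-ooo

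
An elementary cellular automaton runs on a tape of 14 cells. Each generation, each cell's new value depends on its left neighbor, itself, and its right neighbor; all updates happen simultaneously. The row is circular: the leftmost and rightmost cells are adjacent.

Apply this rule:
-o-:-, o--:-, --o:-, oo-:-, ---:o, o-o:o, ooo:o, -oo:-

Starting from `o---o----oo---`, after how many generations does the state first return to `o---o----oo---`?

--o---oo----o-
o---o----oo---

2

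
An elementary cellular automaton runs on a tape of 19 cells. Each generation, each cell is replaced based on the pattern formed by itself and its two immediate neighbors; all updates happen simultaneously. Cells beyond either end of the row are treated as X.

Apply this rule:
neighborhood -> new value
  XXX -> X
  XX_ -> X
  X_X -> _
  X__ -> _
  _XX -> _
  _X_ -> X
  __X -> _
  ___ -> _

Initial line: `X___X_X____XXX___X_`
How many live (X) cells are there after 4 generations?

X___X_X_____XX___X_
X___X_X______X___X_
X___X_X______X___X_  (fixed point — unchanged through generation 4)
count of X: 5

5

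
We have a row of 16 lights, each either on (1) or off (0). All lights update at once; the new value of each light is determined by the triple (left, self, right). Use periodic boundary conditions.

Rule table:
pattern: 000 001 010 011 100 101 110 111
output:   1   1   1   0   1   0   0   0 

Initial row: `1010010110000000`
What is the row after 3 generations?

1111110001111111

1011110001111111
0000001110000000
1111110001111111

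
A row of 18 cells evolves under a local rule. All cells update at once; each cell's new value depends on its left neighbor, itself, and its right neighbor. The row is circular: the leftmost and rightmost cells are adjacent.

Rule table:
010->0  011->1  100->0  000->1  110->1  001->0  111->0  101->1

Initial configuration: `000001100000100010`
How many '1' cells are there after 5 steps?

111101101110001000
100111111010100010
000100001101001001
010001101110000000
000101111010111111
count of 1: 12

12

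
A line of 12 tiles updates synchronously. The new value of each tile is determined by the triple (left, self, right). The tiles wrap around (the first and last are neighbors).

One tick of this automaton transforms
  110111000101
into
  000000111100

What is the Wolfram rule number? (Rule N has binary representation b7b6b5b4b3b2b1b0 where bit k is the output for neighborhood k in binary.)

position 0: 111 → 0  (bit 7 = 0)
position 1: 110 → 0  (bit 6 = 0)
position 2: 101 → 0  (bit 5 = 0)
position 6: 100 → 1  (bit 4 = 1)
position 3: 011 → 0  (bit 3 = 0)
position 9: 010 → 1  (bit 2 = 1)
position 8: 001 → 1  (bit 1 = 1)
position 7: 000 → 1  (bit 0 = 1)
bits b7..b0 = 00010111 = 23

23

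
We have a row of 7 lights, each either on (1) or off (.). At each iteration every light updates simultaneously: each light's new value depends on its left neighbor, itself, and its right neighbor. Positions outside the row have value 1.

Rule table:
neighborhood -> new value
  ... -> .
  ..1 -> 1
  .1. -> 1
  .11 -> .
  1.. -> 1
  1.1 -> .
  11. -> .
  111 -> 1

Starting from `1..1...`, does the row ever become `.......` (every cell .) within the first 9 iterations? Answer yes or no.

.1111.1
..11...
11..1.1
1.111..
...1.11
1.11..1
....11.
1..1...  (repeats iteration 0; period 8)
iteration 9: .1111.1
iteration 9 is .1111.1, still not uniform .

no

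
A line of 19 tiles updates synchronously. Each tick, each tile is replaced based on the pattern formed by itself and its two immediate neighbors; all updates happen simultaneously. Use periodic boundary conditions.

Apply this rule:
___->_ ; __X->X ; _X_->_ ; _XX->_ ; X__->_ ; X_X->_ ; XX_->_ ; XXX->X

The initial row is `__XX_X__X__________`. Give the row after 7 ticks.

_X_____X___________
X_____X____________
_____X____________X
____X____________X_
___X____________X__
__X____________X___
_X____________X____

_X____________X____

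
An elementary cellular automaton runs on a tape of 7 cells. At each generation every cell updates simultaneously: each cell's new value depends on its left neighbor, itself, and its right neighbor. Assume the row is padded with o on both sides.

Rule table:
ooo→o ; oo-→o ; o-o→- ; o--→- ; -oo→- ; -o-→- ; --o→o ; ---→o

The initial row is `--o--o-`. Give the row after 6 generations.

---ooo-

generation 1: -o--o--
generation 2: ---o--o
generation 3: -oo--o-
generation 4: --o-o--
generation 5: -o----o
generation 6: ---ooo-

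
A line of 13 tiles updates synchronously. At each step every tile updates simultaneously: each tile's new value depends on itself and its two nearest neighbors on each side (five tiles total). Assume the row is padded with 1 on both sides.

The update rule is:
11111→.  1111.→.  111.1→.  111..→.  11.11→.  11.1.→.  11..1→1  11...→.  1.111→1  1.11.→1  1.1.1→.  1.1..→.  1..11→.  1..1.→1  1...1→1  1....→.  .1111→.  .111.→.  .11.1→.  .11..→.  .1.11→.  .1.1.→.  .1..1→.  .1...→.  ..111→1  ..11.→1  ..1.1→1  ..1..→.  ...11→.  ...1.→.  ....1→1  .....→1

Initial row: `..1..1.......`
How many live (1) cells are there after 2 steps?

4

11..1...1111.
..11..1.1....
count of 1: 4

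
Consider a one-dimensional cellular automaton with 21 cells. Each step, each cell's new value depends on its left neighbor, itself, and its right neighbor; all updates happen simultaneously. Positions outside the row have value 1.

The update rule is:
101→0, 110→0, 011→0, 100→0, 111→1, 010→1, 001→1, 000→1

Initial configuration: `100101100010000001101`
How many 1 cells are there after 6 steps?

step 1: 001100001110111110000
step 2: 010001110100011100111
step 3: 010110100101101001011
step 4: 010000101100001011001
step 5: 010111100001111000010
step 6: 010011001110110011110
count of 1: 12

12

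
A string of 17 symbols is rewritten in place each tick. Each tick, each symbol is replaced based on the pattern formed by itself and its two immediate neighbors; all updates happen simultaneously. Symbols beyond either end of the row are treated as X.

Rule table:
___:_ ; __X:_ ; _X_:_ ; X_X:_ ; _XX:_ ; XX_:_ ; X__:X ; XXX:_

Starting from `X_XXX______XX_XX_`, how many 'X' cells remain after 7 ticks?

_____X___________
X_____X__________
_X_____X_________
__X_____X________
X__X_____X_______
_X__X_____X______
__X__X_____X_____
count of X: 3

3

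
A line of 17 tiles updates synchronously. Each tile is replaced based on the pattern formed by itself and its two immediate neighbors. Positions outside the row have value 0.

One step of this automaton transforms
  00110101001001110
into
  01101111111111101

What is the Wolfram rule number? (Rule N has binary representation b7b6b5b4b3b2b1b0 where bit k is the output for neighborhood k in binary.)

position 14: 111 → 1  (bit 7 = 1)
position 3: 110 → 0  (bit 6 = 0)
position 4: 101 → 1  (bit 5 = 1)
position 8: 100 → 1  (bit 4 = 1)
position 2: 011 → 1  (bit 3 = 1)
position 5: 010 → 1  (bit 2 = 1)
position 1: 001 → 1  (bit 1 = 1)
position 0: 000 → 0  (bit 0 = 0)
bits b7..b0 = 10111110 = 190

190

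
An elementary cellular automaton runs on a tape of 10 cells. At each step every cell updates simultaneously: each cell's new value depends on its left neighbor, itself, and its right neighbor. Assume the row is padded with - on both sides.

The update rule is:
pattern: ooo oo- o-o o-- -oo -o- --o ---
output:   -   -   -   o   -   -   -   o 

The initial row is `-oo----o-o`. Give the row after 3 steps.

---ooo----
oo----oooo
--ooo-----

--ooo-----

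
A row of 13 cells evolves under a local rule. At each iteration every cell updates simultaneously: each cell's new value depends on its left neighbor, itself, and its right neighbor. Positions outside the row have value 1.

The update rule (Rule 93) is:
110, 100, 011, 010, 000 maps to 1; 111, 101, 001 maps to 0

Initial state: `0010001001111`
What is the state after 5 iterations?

iteration 1: 1011101101000
iteration 2: 1010101101110
iteration 3: 1010101101010
iteration 4: 1010101101010  (fixed point — unchanged through iteration 5)

1010101101010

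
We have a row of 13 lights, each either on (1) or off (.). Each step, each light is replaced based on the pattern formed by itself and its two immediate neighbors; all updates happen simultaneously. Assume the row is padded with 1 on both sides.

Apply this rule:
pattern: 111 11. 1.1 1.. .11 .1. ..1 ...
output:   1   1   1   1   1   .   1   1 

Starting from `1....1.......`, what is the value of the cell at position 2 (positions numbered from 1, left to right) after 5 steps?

1

11111.1111111
1111111111111
1111111111111  (fixed point — unchanged through step 5)
position 2 holds 1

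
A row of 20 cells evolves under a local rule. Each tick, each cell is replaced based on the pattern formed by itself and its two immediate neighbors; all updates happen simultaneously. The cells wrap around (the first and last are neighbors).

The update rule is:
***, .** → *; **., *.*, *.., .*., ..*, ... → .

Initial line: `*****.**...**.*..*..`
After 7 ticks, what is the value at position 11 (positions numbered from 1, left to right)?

****..*....*........
***.................
**..................
*...................
....................
....................  (fixed point — unchanged through tick 7)
position 11 holds .

.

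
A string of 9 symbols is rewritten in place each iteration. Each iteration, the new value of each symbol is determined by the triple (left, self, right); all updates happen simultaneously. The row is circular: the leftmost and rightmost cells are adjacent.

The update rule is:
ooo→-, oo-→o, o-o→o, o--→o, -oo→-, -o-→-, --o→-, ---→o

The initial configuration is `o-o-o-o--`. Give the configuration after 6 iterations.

-o-o--o-o

-o-o-o-o-
--o-o-o-o
o--o-o-o-
-o--o-o-o
o-o--o-o-
-o-o--o-o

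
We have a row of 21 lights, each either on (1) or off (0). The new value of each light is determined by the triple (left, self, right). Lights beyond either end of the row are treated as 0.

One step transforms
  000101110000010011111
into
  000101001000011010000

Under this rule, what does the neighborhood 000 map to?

At position 0 the neighborhood is 000; the next row has 0 there.

0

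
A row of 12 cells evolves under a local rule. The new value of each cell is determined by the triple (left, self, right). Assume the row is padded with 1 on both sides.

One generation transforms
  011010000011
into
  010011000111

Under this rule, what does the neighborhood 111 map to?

1

At position 11 the neighborhood is 111; the next row has 1 there.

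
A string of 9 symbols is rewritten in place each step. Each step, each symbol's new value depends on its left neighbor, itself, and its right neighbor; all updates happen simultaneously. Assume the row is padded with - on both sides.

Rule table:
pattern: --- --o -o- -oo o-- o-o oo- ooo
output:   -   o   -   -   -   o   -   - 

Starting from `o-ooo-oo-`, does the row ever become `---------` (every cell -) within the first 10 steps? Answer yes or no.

step 1: -o---o---
step 2: o---o----
step 3: ---o-----
step 4: --o------
step 5: -o-------
step 6: o--------
step 7: ---------
all cells are - at step 7

yes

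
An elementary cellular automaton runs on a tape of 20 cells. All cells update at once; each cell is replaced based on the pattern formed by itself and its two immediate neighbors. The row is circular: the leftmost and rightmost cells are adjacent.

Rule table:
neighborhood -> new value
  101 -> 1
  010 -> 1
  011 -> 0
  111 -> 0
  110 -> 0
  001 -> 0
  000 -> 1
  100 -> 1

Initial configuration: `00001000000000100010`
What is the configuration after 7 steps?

step 1: 11101111111110111011
step 2: 00010000000001000100
step 3: 11011111111101110111
step 4: 00100000000010001000
step 5: 10111111111011101111
step 6: 01000000000100010000
step 7: 01111111110111011111

01111111110111011111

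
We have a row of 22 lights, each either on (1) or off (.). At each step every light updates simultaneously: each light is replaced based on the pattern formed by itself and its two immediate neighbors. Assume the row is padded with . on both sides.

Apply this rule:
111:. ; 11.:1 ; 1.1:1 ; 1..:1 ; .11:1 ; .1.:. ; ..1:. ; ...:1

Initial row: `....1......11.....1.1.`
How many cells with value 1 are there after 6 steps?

10

111..11111.111111..1.1
1.11.1...111....11..1.
.1111.11.1.1111.111..1
.1..11111.11..111.11..
..1.1...11111.1.111111
1..1.11.1...11.11....1
count of 1: 10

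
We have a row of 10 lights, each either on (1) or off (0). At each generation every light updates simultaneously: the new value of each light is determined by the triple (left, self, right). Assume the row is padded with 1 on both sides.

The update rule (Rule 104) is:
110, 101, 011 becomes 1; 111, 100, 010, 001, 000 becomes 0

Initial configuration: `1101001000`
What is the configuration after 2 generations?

0110000000
1110000000

1110000000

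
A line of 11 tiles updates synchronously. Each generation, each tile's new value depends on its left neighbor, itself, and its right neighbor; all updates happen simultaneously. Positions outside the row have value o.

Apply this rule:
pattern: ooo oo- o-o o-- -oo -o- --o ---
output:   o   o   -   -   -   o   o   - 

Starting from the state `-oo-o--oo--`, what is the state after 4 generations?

-oo-o-o-o--

--o-o-o-o-o
-oo-o-o-o--
--o-o-o-o-o  (repeats generation 1; period 2)
generation 4: -oo-o-o-o--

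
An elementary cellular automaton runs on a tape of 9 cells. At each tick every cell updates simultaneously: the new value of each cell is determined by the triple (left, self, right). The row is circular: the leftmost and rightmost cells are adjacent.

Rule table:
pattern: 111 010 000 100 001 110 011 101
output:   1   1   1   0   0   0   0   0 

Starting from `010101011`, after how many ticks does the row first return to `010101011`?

010101000
010101011

2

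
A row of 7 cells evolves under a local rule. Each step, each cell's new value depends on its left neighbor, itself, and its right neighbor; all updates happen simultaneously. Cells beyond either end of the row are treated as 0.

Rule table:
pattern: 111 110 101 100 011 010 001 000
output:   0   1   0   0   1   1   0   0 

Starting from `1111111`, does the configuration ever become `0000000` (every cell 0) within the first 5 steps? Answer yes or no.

no

step 1: 1000001
step 2: 1000001  (fixed point — unchanged through step 5)
step 5 is 1000001, still not uniform 0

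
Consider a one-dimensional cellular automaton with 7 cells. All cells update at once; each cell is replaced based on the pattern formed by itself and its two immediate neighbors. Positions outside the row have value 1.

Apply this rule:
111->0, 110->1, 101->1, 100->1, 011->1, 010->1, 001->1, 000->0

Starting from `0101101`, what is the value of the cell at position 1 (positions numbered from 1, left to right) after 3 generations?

1111111
0000000
1000001
position 1 holds 1

1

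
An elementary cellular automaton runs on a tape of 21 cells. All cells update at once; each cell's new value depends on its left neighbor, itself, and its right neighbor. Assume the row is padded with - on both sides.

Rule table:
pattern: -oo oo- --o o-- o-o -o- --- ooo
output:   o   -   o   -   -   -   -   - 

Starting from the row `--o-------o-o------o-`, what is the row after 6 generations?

----o--------o-------

-o-------o--------o--
o-------o--------o---
-------o--------o----
------o--------o-----
-----o--------o------
----o--------o-------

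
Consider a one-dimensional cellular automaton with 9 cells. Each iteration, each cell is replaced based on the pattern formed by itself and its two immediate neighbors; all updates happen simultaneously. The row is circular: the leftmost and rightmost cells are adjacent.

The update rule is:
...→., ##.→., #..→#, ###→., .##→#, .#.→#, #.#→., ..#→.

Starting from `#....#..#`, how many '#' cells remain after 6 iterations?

iteration 1: .#...##.#
iteration 2: .##..#..#
iteration 3: .#.#.##.#
iteration 4: .#.#.#..#
iteration 5: .#.#.##.#  (repeats iteration 3; period 2)
iteration 6: .#.#.#..#
count of #: 4

4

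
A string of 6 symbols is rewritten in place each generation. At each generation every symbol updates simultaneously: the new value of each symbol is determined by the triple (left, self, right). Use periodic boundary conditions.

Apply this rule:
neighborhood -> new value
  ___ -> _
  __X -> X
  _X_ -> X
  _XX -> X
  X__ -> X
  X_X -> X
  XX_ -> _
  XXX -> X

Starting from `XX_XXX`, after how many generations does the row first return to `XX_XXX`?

X_XXXX
_XXXXX
XXXXX_
XXXX_X
XXX_XX
XX_XXX

6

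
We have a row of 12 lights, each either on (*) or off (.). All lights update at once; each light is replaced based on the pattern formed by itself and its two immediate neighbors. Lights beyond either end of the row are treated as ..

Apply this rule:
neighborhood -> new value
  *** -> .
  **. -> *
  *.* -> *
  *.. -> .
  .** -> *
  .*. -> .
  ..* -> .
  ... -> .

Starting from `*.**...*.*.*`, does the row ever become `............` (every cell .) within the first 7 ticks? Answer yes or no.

yes

.***....*.*.
.*.*.....*..
..*.........
............
all cells are . at tick 4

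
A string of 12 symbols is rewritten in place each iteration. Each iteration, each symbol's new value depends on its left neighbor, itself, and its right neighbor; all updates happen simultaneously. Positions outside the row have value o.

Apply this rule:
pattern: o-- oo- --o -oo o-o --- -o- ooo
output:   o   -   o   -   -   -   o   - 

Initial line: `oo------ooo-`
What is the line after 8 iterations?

iteration 1: --o----o----
iteration 2: oooo--ooo--o
iteration 3: ----oo---oo-
iteration 4: o--o--o-o---
iteration 5: -oooooo-oo-o
iteration 6: ------------
iteration 7: o----------o
iteration 8: -o--------o-

-o--------o-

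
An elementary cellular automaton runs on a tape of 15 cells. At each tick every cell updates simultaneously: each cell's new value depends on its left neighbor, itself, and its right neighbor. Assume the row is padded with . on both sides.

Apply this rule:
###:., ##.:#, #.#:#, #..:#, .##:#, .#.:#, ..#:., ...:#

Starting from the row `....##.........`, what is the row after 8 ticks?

###.###########
#.###.........#
###.#########.#
#.###.......###
###.#######.#.#
#.###.....#####
###.#####.#...#
#.###...#####.#

#.###...#####.#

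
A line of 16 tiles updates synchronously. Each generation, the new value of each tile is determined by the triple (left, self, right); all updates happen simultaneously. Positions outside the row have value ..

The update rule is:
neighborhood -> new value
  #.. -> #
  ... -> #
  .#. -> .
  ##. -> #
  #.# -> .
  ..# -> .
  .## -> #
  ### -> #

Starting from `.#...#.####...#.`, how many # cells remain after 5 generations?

..##...######..#
#.####.#######..
..####.#########
#.####.#########
..####.#########
count of #: 13

13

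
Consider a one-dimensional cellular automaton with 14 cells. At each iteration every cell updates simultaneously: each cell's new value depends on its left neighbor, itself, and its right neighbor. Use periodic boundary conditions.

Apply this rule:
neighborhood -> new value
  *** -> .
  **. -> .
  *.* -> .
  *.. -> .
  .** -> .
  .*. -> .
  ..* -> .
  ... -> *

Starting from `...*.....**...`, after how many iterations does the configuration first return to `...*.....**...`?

2

**...***....**
...*.....**...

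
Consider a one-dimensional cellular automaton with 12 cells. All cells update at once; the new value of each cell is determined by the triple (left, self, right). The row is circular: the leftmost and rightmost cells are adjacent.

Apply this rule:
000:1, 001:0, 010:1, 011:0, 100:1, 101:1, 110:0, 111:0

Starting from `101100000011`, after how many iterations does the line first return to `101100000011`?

24

iteration 1: 010011111000
iteration 2: 011000000111
iteration 3: 100111110000
iteration 4: 110000001110
iteration 5: 001111100001
iteration 6: 100000011101
iteration 7: 011111000010
iteration 8: 000000111011
iteration 9: 111110000100
iteration 10: 000001110110
iteration 11: 111100001001
iteration 12: 000011101100
iteration 13: 111000010011
iteration 14: 000111011000
iteration 15: 110000100111
iteration 16: 001110110000
iteration 17: 100001001111
iteration 18: 011101100000
iteration 19: 000010011111
iteration 20: 111011000000
iteration 21: 000100111110
iteration 22: 110110000001
iteration 23: 001001111100
iteration 24: 101100000011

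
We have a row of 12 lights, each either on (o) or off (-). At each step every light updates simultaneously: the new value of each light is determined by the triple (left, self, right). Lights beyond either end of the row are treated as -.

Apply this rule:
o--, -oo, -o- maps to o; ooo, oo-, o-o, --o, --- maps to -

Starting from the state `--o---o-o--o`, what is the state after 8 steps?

--oo--o-oo-o
--o-o-o-o--o
--o-o-o-oo-o
--o-o-o-o--o  (repeats step 2; period 2)
step 8: --o-o-o-o--o

--o-o-o-o--o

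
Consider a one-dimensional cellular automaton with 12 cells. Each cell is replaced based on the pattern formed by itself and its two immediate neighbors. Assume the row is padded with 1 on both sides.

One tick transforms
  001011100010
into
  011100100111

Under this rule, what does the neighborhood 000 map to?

At position 8 the neighborhood is 000; the next row has 0 there.

0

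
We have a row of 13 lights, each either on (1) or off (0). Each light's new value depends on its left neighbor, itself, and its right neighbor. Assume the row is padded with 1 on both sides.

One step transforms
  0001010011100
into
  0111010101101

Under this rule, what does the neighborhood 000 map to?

1

At position 1 the neighborhood is 000; the next row has 1 there.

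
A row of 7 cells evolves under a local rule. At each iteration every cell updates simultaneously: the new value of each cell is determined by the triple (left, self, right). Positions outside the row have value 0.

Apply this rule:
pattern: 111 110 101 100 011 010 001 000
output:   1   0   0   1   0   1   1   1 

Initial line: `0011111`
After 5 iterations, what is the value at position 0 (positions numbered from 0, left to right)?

1

1101110
0000101
1111101
0111001
1010111
position 0 holds 1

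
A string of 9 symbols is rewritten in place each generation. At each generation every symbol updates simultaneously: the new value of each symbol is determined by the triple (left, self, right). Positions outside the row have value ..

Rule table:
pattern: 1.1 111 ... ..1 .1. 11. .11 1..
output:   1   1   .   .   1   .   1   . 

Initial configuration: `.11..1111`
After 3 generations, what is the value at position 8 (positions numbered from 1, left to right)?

.

generation 1: .1...111.
generation 2: .1...11..
generation 3: .1...1...
position 8 holds .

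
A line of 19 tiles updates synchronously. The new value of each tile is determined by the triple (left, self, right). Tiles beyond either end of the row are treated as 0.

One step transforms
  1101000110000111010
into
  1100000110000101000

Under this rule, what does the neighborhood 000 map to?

At position 5 the neighborhood is 000; the next row has 0 there.

0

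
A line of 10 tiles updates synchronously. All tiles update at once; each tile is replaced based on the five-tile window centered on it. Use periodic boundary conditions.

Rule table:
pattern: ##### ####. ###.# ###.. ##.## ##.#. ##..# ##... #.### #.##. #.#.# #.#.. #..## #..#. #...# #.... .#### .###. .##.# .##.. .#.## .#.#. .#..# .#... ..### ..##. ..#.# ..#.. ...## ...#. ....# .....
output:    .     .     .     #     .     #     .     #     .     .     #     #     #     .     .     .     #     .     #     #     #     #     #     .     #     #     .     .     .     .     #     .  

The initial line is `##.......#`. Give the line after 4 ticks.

.#.##...##

.##....#.#
#.##.#..##
...######.
.#.##...##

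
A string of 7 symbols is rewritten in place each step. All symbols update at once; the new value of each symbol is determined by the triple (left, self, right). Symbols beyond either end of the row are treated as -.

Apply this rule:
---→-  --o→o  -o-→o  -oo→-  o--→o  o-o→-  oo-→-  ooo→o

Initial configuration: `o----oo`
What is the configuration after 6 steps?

-oooo--

step 1: oo--o--
step 2: --oooo-
step 3: -o-oo-o
step 4: oo----o
step 5: --o--oo
step 6: -oooo--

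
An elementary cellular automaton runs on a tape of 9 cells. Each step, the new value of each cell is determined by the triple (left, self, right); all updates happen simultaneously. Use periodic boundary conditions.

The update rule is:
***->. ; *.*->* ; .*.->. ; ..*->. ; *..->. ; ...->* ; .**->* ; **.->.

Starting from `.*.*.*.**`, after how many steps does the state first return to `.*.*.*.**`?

*.*.*.**.
.*.*.**.*
*.*.**.*.
.*.**.*.*
*.**.*.*.
.**.*.*.*
**.*.*.*.
*.*.*.*.*
.*.*.*.**

9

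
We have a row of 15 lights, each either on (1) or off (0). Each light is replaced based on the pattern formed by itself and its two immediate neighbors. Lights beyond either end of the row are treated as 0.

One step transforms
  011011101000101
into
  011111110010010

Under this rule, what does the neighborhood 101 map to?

At position 3 the neighborhood is 101; the next row has 1 there.

1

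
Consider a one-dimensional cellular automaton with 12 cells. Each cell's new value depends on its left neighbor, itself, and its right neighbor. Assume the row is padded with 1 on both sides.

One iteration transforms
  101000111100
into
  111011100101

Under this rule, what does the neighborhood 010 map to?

At position 2 the neighborhood is 010; the next row has 1 there.

1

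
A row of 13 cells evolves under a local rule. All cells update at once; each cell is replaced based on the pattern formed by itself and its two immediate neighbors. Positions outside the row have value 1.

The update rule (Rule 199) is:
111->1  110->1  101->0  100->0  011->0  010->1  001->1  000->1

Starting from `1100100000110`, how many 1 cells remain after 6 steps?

6

1101101111010
1100100111010
1101101011010
1100101001010
1101101011010  (repeats step 3; period 2)
step 6: 1100101001010
count of 1: 6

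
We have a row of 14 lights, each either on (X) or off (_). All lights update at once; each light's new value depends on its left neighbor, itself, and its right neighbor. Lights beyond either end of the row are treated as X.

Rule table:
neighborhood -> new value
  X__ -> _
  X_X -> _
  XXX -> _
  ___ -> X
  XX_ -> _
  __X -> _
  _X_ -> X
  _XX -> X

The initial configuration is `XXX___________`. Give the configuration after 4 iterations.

_X__X_X_______

iteration 1: ____XXXXXXXXX_
iteration 2: _XX_X_________
iteration 3: _X__X_XXXXXXX_
iteration 4: _X__X_X_______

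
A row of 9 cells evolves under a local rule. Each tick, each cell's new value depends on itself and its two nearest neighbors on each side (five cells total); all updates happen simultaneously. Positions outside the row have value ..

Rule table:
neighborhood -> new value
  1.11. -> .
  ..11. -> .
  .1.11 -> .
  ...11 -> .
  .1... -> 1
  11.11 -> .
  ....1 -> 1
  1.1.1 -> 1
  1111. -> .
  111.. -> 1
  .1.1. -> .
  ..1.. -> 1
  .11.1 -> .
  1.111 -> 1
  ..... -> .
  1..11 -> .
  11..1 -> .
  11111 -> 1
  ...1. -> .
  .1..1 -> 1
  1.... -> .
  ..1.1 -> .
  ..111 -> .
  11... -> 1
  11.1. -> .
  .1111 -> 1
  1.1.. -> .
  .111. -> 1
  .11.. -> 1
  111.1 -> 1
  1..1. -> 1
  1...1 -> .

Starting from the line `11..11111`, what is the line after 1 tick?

.1...11.1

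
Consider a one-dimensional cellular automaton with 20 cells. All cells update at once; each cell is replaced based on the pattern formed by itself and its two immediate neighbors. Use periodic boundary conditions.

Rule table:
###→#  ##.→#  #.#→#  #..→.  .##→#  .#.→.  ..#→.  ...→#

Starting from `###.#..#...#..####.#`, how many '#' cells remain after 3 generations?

####.....#....######
####.###...##.######
########.#.#########
count of #: 18

18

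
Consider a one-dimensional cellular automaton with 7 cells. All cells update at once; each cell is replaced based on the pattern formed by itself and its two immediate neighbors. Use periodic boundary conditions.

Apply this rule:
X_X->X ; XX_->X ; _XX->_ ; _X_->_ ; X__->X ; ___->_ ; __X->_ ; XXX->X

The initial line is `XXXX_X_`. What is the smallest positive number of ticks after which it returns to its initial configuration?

7

_XXXX_X
X_XXXX_
_X_XXXX
X_X_XXX
XX_X_XX
XXX_X_X
XXXX_X_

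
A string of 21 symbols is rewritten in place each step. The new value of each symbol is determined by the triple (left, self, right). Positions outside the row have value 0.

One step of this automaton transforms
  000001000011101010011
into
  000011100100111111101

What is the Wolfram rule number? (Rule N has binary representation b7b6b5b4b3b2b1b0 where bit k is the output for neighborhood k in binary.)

position 11: 111 → 0  (bit 7 = 0)
position 12: 110 → 1  (bit 6 = 1)
position 13: 101 → 1  (bit 5 = 1)
position 6: 100 → 1  (bit 4 = 1)
position 10: 011 → 0  (bit 3 = 0)
position 5: 010 → 1  (bit 2 = 1)
position 4: 001 → 1  (bit 1 = 1)
position 0: 000 → 0  (bit 0 = 0)
bits b7..b0 = 01110110 = 118

118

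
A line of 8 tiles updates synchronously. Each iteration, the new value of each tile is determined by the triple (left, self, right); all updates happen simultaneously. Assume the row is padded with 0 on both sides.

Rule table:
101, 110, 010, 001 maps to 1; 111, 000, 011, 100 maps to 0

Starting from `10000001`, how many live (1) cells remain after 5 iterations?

10000011
10000101
10001111
10010001
10110011
count of 1: 5

5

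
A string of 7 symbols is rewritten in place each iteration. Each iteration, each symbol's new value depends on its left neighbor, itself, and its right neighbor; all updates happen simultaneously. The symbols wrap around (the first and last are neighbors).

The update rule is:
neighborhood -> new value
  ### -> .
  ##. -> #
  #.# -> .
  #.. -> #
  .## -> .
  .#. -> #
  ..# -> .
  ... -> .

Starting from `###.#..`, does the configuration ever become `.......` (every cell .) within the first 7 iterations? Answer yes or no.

..#.##.
..#..##
#.##..#
#..##..
##..##.
.##..#.
..##.##
iteration 7 is ..##.##, still not uniform .

no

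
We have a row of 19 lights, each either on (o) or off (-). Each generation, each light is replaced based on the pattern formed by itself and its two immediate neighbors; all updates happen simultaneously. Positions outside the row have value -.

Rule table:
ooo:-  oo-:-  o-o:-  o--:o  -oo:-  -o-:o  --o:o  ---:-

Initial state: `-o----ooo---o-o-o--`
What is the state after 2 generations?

ooo--o---o-oo-o-oo-
---oooo-oo----o---o

---oooo-oo----o---o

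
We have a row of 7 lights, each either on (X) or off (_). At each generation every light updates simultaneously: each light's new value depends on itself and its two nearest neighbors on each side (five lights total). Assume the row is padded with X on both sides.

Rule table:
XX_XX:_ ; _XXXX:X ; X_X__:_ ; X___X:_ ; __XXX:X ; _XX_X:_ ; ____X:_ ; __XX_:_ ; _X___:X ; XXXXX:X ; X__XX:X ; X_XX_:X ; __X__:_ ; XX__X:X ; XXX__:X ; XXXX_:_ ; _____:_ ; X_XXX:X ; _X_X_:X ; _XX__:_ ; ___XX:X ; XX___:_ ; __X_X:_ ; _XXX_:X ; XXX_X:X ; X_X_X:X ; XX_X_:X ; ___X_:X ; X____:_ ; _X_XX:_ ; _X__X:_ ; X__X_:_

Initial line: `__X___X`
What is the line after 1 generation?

X__X_XX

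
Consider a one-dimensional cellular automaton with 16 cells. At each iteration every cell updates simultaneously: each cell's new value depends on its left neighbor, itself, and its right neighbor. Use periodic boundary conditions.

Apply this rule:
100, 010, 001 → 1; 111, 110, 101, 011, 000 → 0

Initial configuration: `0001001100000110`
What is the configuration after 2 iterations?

1100001111011111

0011110010001001
1100001111011111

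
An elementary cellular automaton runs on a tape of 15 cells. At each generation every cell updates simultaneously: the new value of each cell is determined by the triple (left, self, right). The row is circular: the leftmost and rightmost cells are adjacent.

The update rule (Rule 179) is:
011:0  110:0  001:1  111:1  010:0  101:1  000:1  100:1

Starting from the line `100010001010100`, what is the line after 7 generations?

011101110101011
101010101010100
010101010101011
101010101010100  (repeats generation 2; period 2)
generation 7: 010101010101011

010101010101011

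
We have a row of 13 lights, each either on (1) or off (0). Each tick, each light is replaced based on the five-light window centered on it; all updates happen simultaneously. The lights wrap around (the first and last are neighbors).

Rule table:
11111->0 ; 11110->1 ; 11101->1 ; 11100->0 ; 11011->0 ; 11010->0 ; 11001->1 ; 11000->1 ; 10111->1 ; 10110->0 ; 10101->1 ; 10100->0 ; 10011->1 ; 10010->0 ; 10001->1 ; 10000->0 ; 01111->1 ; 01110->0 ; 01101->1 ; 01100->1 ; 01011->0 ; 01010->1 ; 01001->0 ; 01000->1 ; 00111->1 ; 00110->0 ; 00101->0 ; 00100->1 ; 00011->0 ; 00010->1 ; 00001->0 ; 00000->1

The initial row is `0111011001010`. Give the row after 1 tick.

1101001100100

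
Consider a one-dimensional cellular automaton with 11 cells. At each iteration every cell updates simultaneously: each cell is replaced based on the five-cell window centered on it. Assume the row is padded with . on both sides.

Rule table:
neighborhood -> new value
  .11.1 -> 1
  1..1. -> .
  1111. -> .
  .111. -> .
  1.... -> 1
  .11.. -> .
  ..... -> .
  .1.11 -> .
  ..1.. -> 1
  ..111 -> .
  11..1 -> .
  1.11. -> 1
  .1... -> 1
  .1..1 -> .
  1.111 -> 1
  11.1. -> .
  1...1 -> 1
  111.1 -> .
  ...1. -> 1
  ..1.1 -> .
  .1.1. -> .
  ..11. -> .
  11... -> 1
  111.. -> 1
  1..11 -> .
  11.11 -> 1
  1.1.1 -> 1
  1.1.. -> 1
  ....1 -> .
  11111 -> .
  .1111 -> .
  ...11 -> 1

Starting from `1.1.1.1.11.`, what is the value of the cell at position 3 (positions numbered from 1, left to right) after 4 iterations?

1

..1.1.1.1.1
.1..1.1.1.1
11....1.1.1
..11.1..1.1
position 3 holds 1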